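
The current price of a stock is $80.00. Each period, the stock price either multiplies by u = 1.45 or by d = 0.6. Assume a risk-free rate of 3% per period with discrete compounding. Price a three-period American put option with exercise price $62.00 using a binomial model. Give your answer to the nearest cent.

$12.22

Risk-neutral probability p = (1 + 0.03 − 0.6)/(1.45 − 0.6) = 0.4300/0.8500 = 0.5059
Terminal stock prices: S_uuu = 243.9, S_uud = 100.9, S_udd = 41.76, S_ddd = 17.28
Terminal payoffs (K − S): max(-181.9, 0) = 0, max(-38.92, 0) = 0, max(20.24, 0) = 20.24, max(44.72, 0) = 44.72
Node uu (S = 168.2): continuation = 1/1.03·[0.5059·0.0000 + 0.4941·0.0000] = 0.0000; exercise value = 0.0000 ≤ continuation, so V_uu = 0.0000
Node ud (S = 69.6): continuation = 1/1.03·[0.5059·0.0000 + 0.4941·20.2400] = 9.7097; exercise value = 0.0000 ≤ continuation, so V_ud = 9.7097
Node dd (S = 28.8): continuation = 1/1.03·[0.5059·20.2400 + 0.4941·44.7200] = 31.3942; exercise value = 33.2000 > continuation, so V_dd = 33.2000 (exercise)
Node u (S = 116): continuation = 1/1.03·[0.5059·0.0000 + 0.4941·9.7097] = 4.6580; exercise value = 0.0000 ≤ continuation, so V_u = 4.6580
Node d (S = 48): continuation = 1/1.03·[0.5059·9.7097 + 0.4941·33.2000] = 20.6958; exercise value = 14.0000 ≤ continuation, so V_d = 20.6958
Node 0 (S = 80): continuation = 1/1.03·[0.5059·4.6580 + 0.4941·20.6958] = 12.2161; exercise value = 0.0000 ≤ continuation, so V_0 = 12.2161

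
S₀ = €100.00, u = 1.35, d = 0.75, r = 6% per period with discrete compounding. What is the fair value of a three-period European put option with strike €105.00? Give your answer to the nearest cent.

Risk-neutral probability p = (1 + 0.06 − 0.75)/(1.35 − 0.75) = 0.3100/0.6000 = 0.5167
Terminal stock prices: S_uuu = 246, S_uud = 136.7, S_udd = 75.94, S_ddd = 42.19
Terminal payoffs (K − S): max(-141, 0) = 0, max(-31.69, 0) = 0, max(29.06, 0) = 29.06, max(62.81, 0) = 62.81
Node uu (S = 182.3): V_uu = 1/1.06·[0.5167·0.0000 + 0.4833·0.0000] = 0.0000
Node ud (S = 101.2): V_ud = 1/1.06·[0.5167·0.0000 + 0.4833·29.0625] = 13.2518
Node dd (S = 56.25): V_dd = 1/1.06·[0.5167·29.0625 + 0.4833·62.8125] = 42.8066
Node u (S = 135): V_u = 1/1.06·[0.5167·0.0000 + 0.4833·13.2518] = 6.0425
Node d (S = 75): V_d = 1/1.06·[0.5167·13.2518 + 0.4833·42.8066] = 25.9779
Node 0 (S = 100): V_0 = 1/1.06·[0.5167·6.0425 + 0.4833·25.9779] = 14.7905

€14.79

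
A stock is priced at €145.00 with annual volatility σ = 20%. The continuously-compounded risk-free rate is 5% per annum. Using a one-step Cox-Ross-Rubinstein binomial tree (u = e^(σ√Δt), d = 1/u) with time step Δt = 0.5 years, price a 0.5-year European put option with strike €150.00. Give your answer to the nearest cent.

€10.49

CRR parameters: u = e^(σ√Δt) = e^(0.2·√0.5) = 1.1519, d = 1/u = 0.8681
Per-period rate: rΔt = 0.05·0.5 = 0.025, so R = e^0.025 = 1.0253
Risk-neutral probability p = (e^0.025 − 0.8681)/(1.1519 − 0.8681) = 0.1572/0.2838 = 0.5539
Terminal stock prices: S_u = 167, S_d = 125.9
Terminal payoffs (K − S): max(-17.03, 0) = 0, max(24.12, 0) = 24.12
Node 0 (S = 145): V_0 = e^(−0.025)·[0.5539·0.0000 + 0.4461·24.1221] = 10.4950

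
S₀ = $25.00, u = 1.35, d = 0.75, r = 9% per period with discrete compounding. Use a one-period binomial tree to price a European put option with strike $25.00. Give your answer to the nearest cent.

$2.48

Risk-neutral probability p = (1 + 0.09 − 0.75)/(1.35 − 0.75) = 0.3400/0.6000 = 0.5667
Terminal stock prices: S_u = 33.75, S_d = 18.75
Terminal payoffs (K − S): max(-8.75, 0) = 0, max(6.25, 0) = 6.25
Node 0 (S = 25): V_0 = 1/1.09·[0.5667·0.0000 + 0.4333·6.2500] = 2.4847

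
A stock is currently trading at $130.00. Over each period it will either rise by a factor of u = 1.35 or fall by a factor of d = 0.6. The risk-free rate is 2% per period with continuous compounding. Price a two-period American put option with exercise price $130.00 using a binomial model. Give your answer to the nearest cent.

$28.26

Risk-neutral probability p = (e^0.02 − 0.6)/(1.35 − 0.6) = 0.4202/0.7500 = 0.5603
Terminal stock prices: S_uu = 236.9, S_ud = 105.3, S_dd = 46.8
Terminal payoffs (K − S): max(-106.9, 0) = 0, max(24.7, 0) = 24.7, max(83.2, 0) = 83.2
Node u (S = 175.5): continuation = e^(−0.02)·[0.5603·0.0000 + 0.4397·24.7000] = 10.6463; exercise value = 0.0000 ≤ continuation, so V_u = 10.6463
Node d (S = 78): continuation = e^(−0.02)·[0.5603·24.7000 + 0.4397·83.2000] = 49.4258; exercise value = 52.0000 > continuation, so V_d = 52.0000 (exercise)
Node 0 (S = 130): continuation = e^(−0.02)·[0.5603·10.6463 + 0.4397·52.0000] = 28.2599; exercise value = 0.0000 ≤ continuation, so V_0 = 28.2599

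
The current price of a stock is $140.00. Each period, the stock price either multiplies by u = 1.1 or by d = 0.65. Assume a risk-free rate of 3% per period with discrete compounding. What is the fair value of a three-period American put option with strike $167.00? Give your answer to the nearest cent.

$27.00

Risk-neutral probability p = (1 + 0.03 − 0.65)/(1.1 − 0.65) = 0.3800/0.4500 = 0.8444
Terminal stock prices: S_uuu = 186.3, S_uud = 110.1, S_udd = 65.07, S_ddd = 38.45
Terminal payoffs (K − S): max(-19.34, 0) = 0, max(56.89, 0) = 56.89, max(101.9, 0) = 101.9, max(128.6, 0) = 128.6
Node uu (S = 169.4): continuation = 1/1.03·[0.8444·0.0000 + 0.1556·56.8900] = 8.5918; exercise value = 0.0000 ≤ continuation, so V_uu = 8.5918
Node ud (S = 100.1): continuation = 1/1.03·[0.8444·56.8900 + 0.1556·101.9350] = 62.0359; exercise value = 66.9000 > continuation, so V_ud = 66.9000 (exercise)
Node dd (S = 59.15): continuation = 1/1.03·[0.8444·101.9350 + 0.1556·128.5525] = 102.9859; exercise value = 107.8500 > continuation, so V_dd = 107.8500 (exercise)
Node u (S = 154): continuation = 1/1.03·[0.8444·8.5918 + 0.1556·66.9000] = 17.1475; exercise value = 13.0000 ≤ continuation, so V_u = 17.1475
Node d (S = 91): continuation = 1/1.03·[0.8444·66.9000 + 0.1556·107.8500] = 71.1359; exercise value = 76.0000 > continuation, so V_d = 76.0000 (exercise)
Node 0 (S = 140): continuation = 1/1.03·[0.8444·17.1475 + 0.1556·76.0000] = 25.5363; exercise value = 27.0000 > continuation, so V_0 = 27.0000 (exercise)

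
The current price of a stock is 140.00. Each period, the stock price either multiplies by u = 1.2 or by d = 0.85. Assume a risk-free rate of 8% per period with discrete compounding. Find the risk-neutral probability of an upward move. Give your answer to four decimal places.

Risk-neutral probability p = (1 + 0.08 − 0.85)/(1.2 − 0.85) = 0.2300/0.3500 = 0.6571

p = 0.6571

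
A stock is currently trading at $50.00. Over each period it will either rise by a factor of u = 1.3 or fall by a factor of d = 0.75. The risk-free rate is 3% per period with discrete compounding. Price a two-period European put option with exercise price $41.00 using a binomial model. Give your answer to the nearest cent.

$2.92

Risk-neutral probability p = (1 + 0.03 − 0.75)/(1.3 − 0.75) = 0.2800/0.5500 = 0.5091
Terminal stock prices: S_uu = 84.5, S_ud = 48.75, S_dd = 28.12
Terminal payoffs (K − S): max(-43.5, 0) = 0, max(-7.75, 0) = 0, max(12.88, 0) = 12.88
Node u (S = 65): V_u = 1/1.03·[0.5091·0.0000 + 0.4909·0.0000] = 0.0000
Node d (S = 37.5): V_d = 1/1.03·[0.5091·0.0000 + 0.4909·12.8750] = 6.1364
Node 0 (S = 50): V_0 = 1/1.03·[0.5091·0.0000 + 0.4909·6.1364] = 2.9247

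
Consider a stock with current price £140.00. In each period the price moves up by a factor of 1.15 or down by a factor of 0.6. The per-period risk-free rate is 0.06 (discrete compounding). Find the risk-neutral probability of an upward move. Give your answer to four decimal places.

Risk-neutral probability p = (1 + 0.06 − 0.6)/(1.15 − 0.6) = 0.4600/0.5500 = 0.8364

p = 0.8364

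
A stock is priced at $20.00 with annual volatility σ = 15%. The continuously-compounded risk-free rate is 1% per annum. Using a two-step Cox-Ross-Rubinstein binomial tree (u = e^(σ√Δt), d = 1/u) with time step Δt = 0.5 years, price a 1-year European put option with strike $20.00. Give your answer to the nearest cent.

CRR parameters: u = e^(σ√Δt) = e^(0.15·√0.5) = 1.1119, d = 1/u = 0.8994
Per-period rate: rΔt = 0.01·0.5 = 0.005, so R = e^0.005 = 1.0050
Risk-neutral probability p = (e^0.005 − 0.8994)/(1.1119 − 0.8994) = 0.1056/0.2125 = 0.4971
Terminal stock prices: S_uu = 24.73, S_ud = 20, S_dd = 16.18
Terminal payoffs (K − S): max(-4.726, 0) = 0, max(0, 0) = 0, max(3.823, 0) = 3.823
Node u (S = 22.24): V_u = e^(−0.005)·[0.4971·0.0000 + 0.5029·0.0000] = 0.0000
Node d (S = 17.99): V_d = e^(−0.005)·[0.4971·0.0000 + 0.5029·3.8228] = 1.9129
Node 0 (S = 20): V_0 = e^(−0.005)·[0.4971·0.0000 + 0.5029·1.9129] = 0.9572

$0.96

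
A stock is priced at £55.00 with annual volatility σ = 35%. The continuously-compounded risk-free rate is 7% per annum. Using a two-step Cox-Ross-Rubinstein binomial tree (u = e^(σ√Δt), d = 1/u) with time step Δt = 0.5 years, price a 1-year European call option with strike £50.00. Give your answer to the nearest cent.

£12.07

CRR parameters: u = e^(σ√Δt) = e^(0.35·√0.5) = 1.2808, d = 1/u = 0.7808
Per-period rate: rΔt = 0.07·0.5 = 0.035, so R = e^0.035 = 1.0356
Risk-neutral probability p = (e^0.035 − 0.7808)/(1.2808 − 0.7808) = 0.2549/0.5000 = 0.5097
Terminal stock prices: S_uu = 90.23, S_ud = 55, S_dd = 33.53
Terminal payoffs (S − K): max(40.23, 0) = 40.23, max(5, 0) = 5, max(-16.47, 0) = 0
Node u (S = 70.44): V_u = e^(−0.035)·[0.5097·40.2251 + 0.4903·5.0000] = 22.1639
Node d (S = 42.94): V_d = e^(−0.035)·[0.5097·5.0000 + 0.4903·0.0000] = 2.4607
Node 0 (S = 55): V_0 = e^(−0.035)·[0.5097·22.1639 + 0.4903·2.4607] = 12.0729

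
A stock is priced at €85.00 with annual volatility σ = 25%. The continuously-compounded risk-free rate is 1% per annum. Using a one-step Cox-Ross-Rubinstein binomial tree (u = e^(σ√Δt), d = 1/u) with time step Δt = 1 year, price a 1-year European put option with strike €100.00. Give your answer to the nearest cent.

€18.15

CRR parameters: u = e^(σ√Δt) = e^(0.25·√1) = 1.2840, d = 1/u = 0.7788
Per-period rate: rΔt = 0.01·1 = 0.01, so R = e^0.01 = 1.0101
Risk-neutral probability p = (e^0.01 − 0.7788)/(1.2840 − 0.7788) = 0.2312/0.5052 = 0.4577
Terminal stock prices: S_u = 109.1, S_d = 66.2
Terminal payoffs (K − S): max(-9.142, 0) = 0, max(33.8, 0) = 33.8
Node 0 (S = 85): V_0 = e^(−0.01)·[0.4577·0.0000 + 0.5423·33.8019] = 18.1479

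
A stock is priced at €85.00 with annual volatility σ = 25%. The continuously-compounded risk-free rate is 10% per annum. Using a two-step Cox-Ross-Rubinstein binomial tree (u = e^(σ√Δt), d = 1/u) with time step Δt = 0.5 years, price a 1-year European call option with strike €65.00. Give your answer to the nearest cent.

€26.95

CRR parameters: u = e^(σ√Δt) = e^(0.25·√0.5) = 1.1934, d = 1/u = 0.8380
Per-period rate: rΔt = 0.1·0.5 = 0.05, so R = e^0.05 = 1.0513
Risk-neutral probability p = (e^0.05 − 0.8380)/(1.1934 − 0.8380) = 0.2133/0.3554 = 0.6002
Terminal stock prices: S_uu = 121.1, S_ud = 85, S_dd = 59.69
Terminal payoffs (S − K): max(56.05, 0) = 56.05, max(20, 0) = 20, max(-5.314, 0) = 0
Node u (S = 101.4): V_u = e^(−0.05)·[0.6002·56.0501 + 0.3998·20.0000] = 39.6061
Node d (S = 71.23): V_d = e^(−0.05)·[0.6002·20.0000 + 0.3998·0.0000] = 11.4183
Node 0 (S = 85): V_0 = e^(−0.05)·[0.6002·39.6061 + 0.3998·11.4183] = 26.9542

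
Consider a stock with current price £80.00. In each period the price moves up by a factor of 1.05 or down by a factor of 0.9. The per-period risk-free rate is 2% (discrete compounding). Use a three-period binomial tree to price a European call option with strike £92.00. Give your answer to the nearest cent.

Risk-neutral probability p = (1 + 0.02 − 0.9)/(1.05 − 0.9) = 0.1200/0.1500 = 0.8000
Terminal stock prices: S_uuu = 92.61, S_uud = 79.38, S_udd = 68.04, S_ddd = 58.32
Terminal payoffs (S − K): max(0.61, 0) = 0.61, max(-12.62, 0) = 0, max(-23.96, 0) = 0, max(-33.68, 0) = 0
Node uu (S = 88.2): V_uu = 1/1.02·[0.8000·0.6100 + 0.2000·0.0000] = 0.4784
Node ud (S = 75.6): V_ud = 1/1.02·[0.8000·0.0000 + 0.2000·0.0000] = 0.0000
Node dd (S = 64.8): V_dd = 1/1.02·[0.8000·0.0000 + 0.2000·0.0000] = 0.0000
Node u (S = 84): V_u = 1/1.02·[0.8000·0.4784 + 0.2000·0.0000] = 0.3752
Node d (S = 72): V_d = 1/1.02·[0.8000·0.0000 + 0.2000·0.0000] = 0.0000
Node 0 (S = 80): V_0 = 1/1.02·[0.8000·0.3752 + 0.2000·0.0000] = 0.2943

£0.29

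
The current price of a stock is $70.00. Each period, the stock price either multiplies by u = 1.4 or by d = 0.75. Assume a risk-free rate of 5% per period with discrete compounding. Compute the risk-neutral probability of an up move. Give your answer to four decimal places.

p = 0.4615

Risk-neutral probability p = (1 + 0.05 − 0.75)/(1.4 − 0.75) = 0.3000/0.6500 = 0.4615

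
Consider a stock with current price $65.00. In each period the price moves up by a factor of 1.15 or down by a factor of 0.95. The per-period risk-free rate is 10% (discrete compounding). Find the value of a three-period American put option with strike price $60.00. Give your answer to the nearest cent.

Risk-neutral probability p = (1 + 0.1 − 0.95)/(1.15 − 0.95) = 0.1500/0.2000 = 0.7500
Terminal stock prices: S_uuu = 98.86, S_uud = 81.66, S_udd = 67.46, S_ddd = 55.73
Terminal payoffs (K − S): max(-38.86, 0) = 0, max(-21.66, 0) = 0, max(-7.462, 0) = 0, max(4.271, 0) = 4.271
Node uu (S = 85.96): continuation = 1/1.1·[0.7500·0.0000 + 0.2500·0.0000] = 0.0000; exercise value = 0.0000 ≤ continuation, so V_uu = 0.0000
Node ud (S = 71.01): continuation = 1/1.1·[0.7500·0.0000 + 0.2500·0.0000] = 0.0000; exercise value = 0.0000 ≤ continuation, so V_ud = 0.0000
Node dd (S = 58.66): continuation = 1/1.1·[0.7500·0.0000 + 0.2500·4.2706] = 0.9706; exercise value = 1.3375 > continuation, so V_dd = 1.3375 (exercise)
Node u (S = 74.75): continuation = 1/1.1·[0.7500·0.0000 + 0.2500·0.0000] = 0.0000; exercise value = 0.0000 ≤ continuation, so V_u = 0.0000
Node d (S = 61.75): continuation = 1/1.1·[0.7500·0.0000 + 0.2500·1.3375] = 0.3040; exercise value = 0.0000 ≤ continuation, so V_d = 0.3040
Node 0 (S = 65): continuation = 1/1.1·[0.7500·0.0000 + 0.2500·0.3040] = 0.0691; exercise value = 0.0000 ≤ continuation, so V_0 = 0.0691

$0.07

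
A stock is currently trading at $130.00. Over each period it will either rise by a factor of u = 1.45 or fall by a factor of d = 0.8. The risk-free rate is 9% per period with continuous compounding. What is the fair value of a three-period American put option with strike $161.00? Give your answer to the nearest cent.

$32.70

Risk-neutral probability p = (e^0.09 − 0.8)/(1.45 − 0.8) = 0.2942/0.6500 = 0.4526
Terminal stock prices: S_uuu = 396.3, S_uud = 218.7, S_udd = 120.6, S_ddd = 66.56
Terminal payoffs (K − S): max(-235.3, 0) = 0, max(-57.66, 0) = 0, max(40.36, 0) = 40.36, max(94.44, 0) = 94.44
Node uu (S = 273.3): continuation = e^(−0.09)·[0.4526·0.0000 + 0.5474·0.0000] = 0.0000; exercise value = 0.0000 ≤ continuation, so V_uu = 0.0000
Node ud (S = 150.8): continuation = e^(−0.09)·[0.4526·0.0000 + 0.5474·40.3600] = 20.1924; exercise value = 10.2000 ≤ continuation, so V_ud = 20.1924
Node dd (S = 83.2): continuation = e^(−0.09)·[0.4526·40.3600 + 0.5474·94.4400] = 63.9429; exercise value = 77.8000 > continuation, so V_dd = 77.8000 (exercise)
Node u (S = 188.5): continuation = e^(−0.09)·[0.4526·0.0000 + 0.5474·20.1924] = 10.1024; exercise value = 0.0000 ≤ continuation, so V_u = 10.1024
Node d (S = 104): continuation = e^(−0.09)·[0.4526·20.1924 + 0.5474·77.8000] = 47.2760; exercise value = 57.0000 > continuation, so V_d = 57.0000 (exercise)
Node 0 (S = 130): continuation = e^(−0.09)·[0.4526·10.1024 + 0.5474·57.0000] = 32.6962; exercise value = 31.0000 ≤ continuation, so V_0 = 32.6962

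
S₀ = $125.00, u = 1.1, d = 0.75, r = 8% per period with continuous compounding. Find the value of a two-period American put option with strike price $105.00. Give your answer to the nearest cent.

Risk-neutral probability p = (e^0.08 − 0.75)/(1.1 − 0.75) = 0.3333/0.3500 = 0.9522
Terminal stock prices: S_uu = 151.3, S_ud = 103.1, S_dd = 70.31
Terminal payoffs (K − S): max(-46.25, 0) = 0, max(1.875, 0) = 1.875, max(34.69, 0) = 34.69
Node u (S = 137.5): continuation = e^(−0.08)·[0.9522·0.0000 + 0.0478·1.8750] = 0.0826; exercise value = 0.0000 ≤ continuation, so V_u = 0.0826
Node d (S = 93.75): continuation = e^(−0.08)·[0.9522·1.8750 + 0.0478·34.6875] = 3.1772; exercise value = 11.2500 > continuation, so V_d = 11.2500 (exercise)
Node 0 (S = 125): continuation = e^(−0.08)·[0.9522·0.0826 + 0.0478·11.2500] = 0.5686; exercise value = 0.0000 ≤ continuation, so V_0 = 0.5686

$0.57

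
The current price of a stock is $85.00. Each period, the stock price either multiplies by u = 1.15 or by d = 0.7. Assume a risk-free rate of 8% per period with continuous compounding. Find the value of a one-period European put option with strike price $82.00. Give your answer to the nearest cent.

Risk-neutral probability p = (e^0.08 − 0.7)/(1.15 − 0.7) = 0.3833/0.4500 = 0.8517
Terminal stock prices: S_u = 97.75, S_d = 59.5
Terminal payoffs (K − S): max(-15.75, 0) = 0, max(22.5, 0) = 22.5
Node 0 (S = 85): V_0 = e^(−0.08)·[0.8517·0.0000 + 0.1483·22.5000] = 3.0792

$3.08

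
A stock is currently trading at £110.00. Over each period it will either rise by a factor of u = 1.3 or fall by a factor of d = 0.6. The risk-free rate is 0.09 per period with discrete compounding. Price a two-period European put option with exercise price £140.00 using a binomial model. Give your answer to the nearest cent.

£26.77

Risk-neutral probability p = (1 + 0.09 − 0.6)/(1.3 − 0.6) = 0.4900/0.7000 = 0.7000
Terminal stock prices: S_uu = 185.9, S_ud = 85.8, S_dd = 39.6
Terminal payoffs (K − S): max(-45.9, 0) = 0, max(54.2, 0) = 54.2, max(100.4, 0) = 100.4
Node u (S = 143): V_u = 1/1.09·[0.7000·0.0000 + 0.3000·54.2000] = 14.9174
Node d (S = 66): V_d = 1/1.09·[0.7000·54.2000 + 0.3000·100.4000] = 62.4404
Node 0 (S = 110): V_0 = 1/1.09·[0.7000·14.9174 + 0.3000·62.4404] = 26.7654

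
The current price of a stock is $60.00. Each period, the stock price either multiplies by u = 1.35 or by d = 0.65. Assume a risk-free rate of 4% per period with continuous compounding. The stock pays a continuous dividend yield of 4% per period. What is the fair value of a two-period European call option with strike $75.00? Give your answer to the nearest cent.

$7.93

Per-period risk-free factor R = e^0.04 = 1.0408; dividend-adjusted growth = e^(0.04−0.04) = 1.0000.
Risk-neutral probability p = (1.0000 − 0.65)/(1.35 − 0.65) = 0.3500/0.7000 = 0.5000
Terminal stock prices: S_uu = 109.4, S_ud = 52.65, S_dd = 25.35
Terminal payoffs (S − K): max(34.35, 0) = 34.35, max(-22.35, 0) = 0, max(-49.65, 0) = 0
Node u (S = 81): V_u = e^(−0.04)·[0.5000·34.3500 + 0.5000·0.0000] = 16.5016
Node d (S = 39): V_d = e^(−0.04)·[0.5000·0.0000 + 0.5000·0.0000] = 0.0000
Node 0 (S = 60): V_0 = e^(−0.04)·[0.5000·16.5016 + 0.5000·0.0000] = 7.9273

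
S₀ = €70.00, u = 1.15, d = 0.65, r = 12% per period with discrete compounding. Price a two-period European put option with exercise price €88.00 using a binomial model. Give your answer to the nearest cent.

€3.38

Risk-neutral probability p = (1 + 0.12 − 0.65)/(1.15 − 0.65) = 0.4700/0.5000 = 0.9400
Terminal stock prices: S_uu = 92.57, S_ud = 52.33, S_dd = 29.58
Terminal payoffs (K − S): max(-4.575, 0) = 0, max(35.67, 0) = 35.67, max(58.42, 0) = 58.42
Node u (S = 80.5): V_u = 1/1.12·[0.9400·0.0000 + 0.0600·35.6750] = 1.9112
Node d (S = 45.5): V_d = 1/1.12·[0.9400·35.6750 + 0.0600·58.4250] = 33.0714
Node 0 (S = 70): V_0 = 1/1.12·[0.9400·1.9112 + 0.0600·33.0714] = 3.3757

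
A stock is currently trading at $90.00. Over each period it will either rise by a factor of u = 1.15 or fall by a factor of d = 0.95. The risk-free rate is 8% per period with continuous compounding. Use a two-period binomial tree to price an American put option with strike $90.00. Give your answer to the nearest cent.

$1.39

Risk-neutral probability p = (e^0.08 − 0.95)/(1.15 − 0.95) = 0.1333/0.2000 = 0.6664
Terminal stock prices: S_uu = 119, S_ud = 98.32, S_dd = 81.22
Terminal payoffs (K − S): max(-29.02, 0) = 0, max(-8.325, 0) = 0, max(8.775, 0) = 8.775
Node u (S = 103.5): continuation = e^(−0.08)·[0.6664·0.0000 + 0.3336·0.0000] = 0.0000; exercise value = 0.0000 ≤ continuation, so V_u = 0.0000
Node d (S = 85.5): continuation = e^(−0.08)·[0.6664·0.0000 + 0.3336·8.7750] = 2.7020; exercise value = 4.5000 > continuation, so V_d = 4.5000 (exercise)
Node 0 (S = 90): continuation = e^(−0.08)·[0.6664·0.0000 + 0.3336·4.5000] = 1.3856; exercise value = 0.0000 ≤ continuation, so V_0 = 1.3856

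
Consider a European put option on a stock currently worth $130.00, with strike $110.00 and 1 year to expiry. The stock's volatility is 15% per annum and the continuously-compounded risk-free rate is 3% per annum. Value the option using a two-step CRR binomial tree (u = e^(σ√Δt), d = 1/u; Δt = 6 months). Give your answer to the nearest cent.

$0.98

CRR parameters: u = e^(σ√Δt) = e^(0.15·√0.5) = 1.1119, d = 1/u = 0.8994
Per-period rate: rΔt = 0.03·0.5 = 0.015, so R = e^0.015 = 1.0151
Risk-neutral probability p = (e^0.015 − 0.8994)/(1.1119 − 0.8994) = 0.1157/0.2125 = 0.5446
Terminal stock prices: S_uu = 160.7, S_ud = 130, S_dd = 105.2
Terminal payoffs (K − S): max(-50.72, 0) = 0, max(-20, 0) = 0, max(4.848, 0) = 4.848
Node u (S = 144.5): V_u = e^(−0.015)·[0.5446·0.0000 + 0.4554·0.0000] = 0.0000
Node d (S = 116.9): V_d = e^(−0.015)·[0.5446·0.0000 + 0.4554·4.8485] = 2.1750
Node 0 (S = 130): V_0 = e^(−0.015)·[0.5446·0.0000 + 0.4554·2.1750] = 0.9757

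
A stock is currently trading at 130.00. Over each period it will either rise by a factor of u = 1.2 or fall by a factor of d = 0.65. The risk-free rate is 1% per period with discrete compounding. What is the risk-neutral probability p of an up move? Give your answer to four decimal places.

Risk-neutral probability p = (1 + 0.01 − 0.65)/(1.2 − 0.65) = 0.3600/0.5500 = 0.6545

p = 0.6545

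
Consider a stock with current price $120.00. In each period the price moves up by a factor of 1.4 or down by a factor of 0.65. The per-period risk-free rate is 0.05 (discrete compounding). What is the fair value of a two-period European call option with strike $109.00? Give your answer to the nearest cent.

$32.65

Risk-neutral probability p = (1 + 0.05 − 0.65)/(1.4 − 0.65) = 0.4000/0.7500 = 0.5333
Terminal stock prices: S_uu = 235.2, S_ud = 109.2, S_dd = 50.7
Terminal payoffs (S − K): max(126.2, 0) = 126.2, max(0.2, 0) = 0.2, max(-58.3, 0) = 0
Node u (S = 168): V_u = 1/1.05·[0.5333·126.2000 + 0.4667·0.2000] = 64.1905
Node d (S = 78): V_d = 1/1.05·[0.5333·0.2000 + 0.4667·0.0000] = 0.1016
Node 0 (S = 120): V_0 = 1/1.05·[0.5333·64.1905 + 0.4667·0.1016] = 32.6498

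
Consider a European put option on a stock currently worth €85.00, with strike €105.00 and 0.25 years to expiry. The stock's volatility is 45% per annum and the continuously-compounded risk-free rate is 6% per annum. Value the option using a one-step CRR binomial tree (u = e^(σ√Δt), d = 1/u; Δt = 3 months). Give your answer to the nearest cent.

€19.12

CRR parameters: u = e^(σ√Δt) = e^(0.45·√0.25) = 1.2523, d = 1/u = 0.7985
Per-period rate: rΔt = 0.06·0.25 = 0.015, so R = e^0.015 = 1.0151
Risk-neutral probability p = (e^0.015 − 0.7985)/(1.2523 − 0.7985) = 0.2166/0.4538 = 0.4773
Terminal stock prices: S_u = 106.4, S_d = 67.87
Terminal payoffs (K − S): max(-1.447, 0) = 0, max(37.13, 0) = 37.13
Node 0 (S = 85): V_0 = e^(−0.015)·[0.4773·0.0000 + 0.5227·37.1261] = 19.1173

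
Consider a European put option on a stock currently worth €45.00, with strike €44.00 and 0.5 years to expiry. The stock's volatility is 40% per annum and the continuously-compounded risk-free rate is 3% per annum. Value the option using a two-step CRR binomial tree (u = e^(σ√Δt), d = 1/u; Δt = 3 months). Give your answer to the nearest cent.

€3.85

CRR parameters: u = e^(σ√Δt) = e^(0.4·√0.25) = 1.2214, d = 1/u = 0.8187
Per-period rate: rΔt = 0.03·0.25 = 0.0075, so R = e^0.0075 = 1.0075
Risk-neutral probability p = (e^0.0075 − 0.8187)/(1.2214 − 0.8187) = 0.1888/0.4027 = 0.4689
Terminal stock prices: S_uu = 67.13, S_ud = 45, S_dd = 30.16
Terminal payoffs (K − S): max(-23.13, 0) = 0, max(-1, 0) = 0, max(13.84, 0) = 13.84
Node u (S = 54.96): V_u = e^(−0.0075)·[0.4689·0.0000 + 0.5311·0.0000] = 0.0000
Node d (S = 36.84): V_d = e^(−0.0075)·[0.4689·0.0000 + 0.5311·13.8356] = 7.2937
Node 0 (S = 45): V_0 = e^(−0.0075)·[0.4689·0.0000 + 0.5311·7.2937] = 3.8450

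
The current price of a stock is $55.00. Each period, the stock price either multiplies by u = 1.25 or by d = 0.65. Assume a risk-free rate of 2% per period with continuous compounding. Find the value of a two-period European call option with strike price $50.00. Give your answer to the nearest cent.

$13.14

Risk-neutral probability p = (e^0.02 − 0.65)/(1.25 − 0.65) = 0.3702/0.6000 = 0.6170
Terminal stock prices: S_uu = 85.94, S_ud = 44.69, S_dd = 23.24
Terminal payoffs (S − K): max(35.94, 0) = 35.94, max(-5.312, 0) = 0, max(-26.76, 0) = 0
Node u (S = 68.75): V_u = e^(−0.02)·[0.6170·35.9375 + 0.3830·0.0000] = 21.7345
Node d (S = 35.75): V_d = e^(−0.02)·[0.6170·0.0000 + 0.3830·0.0000] = 0.0000
Node 0 (S = 55): V_0 = e^(−0.02)·[0.6170·21.7345 + 0.3830·0.0000] = 13.1447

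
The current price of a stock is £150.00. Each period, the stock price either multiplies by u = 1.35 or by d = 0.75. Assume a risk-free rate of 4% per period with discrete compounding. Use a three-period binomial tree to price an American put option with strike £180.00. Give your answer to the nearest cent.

£41.11

Risk-neutral probability p = (1 + 0.04 − 0.75)/(1.35 − 0.75) = 0.2900/0.6000 = 0.4833
Terminal stock prices: S_uuu = 369.1, S_uud = 205, S_udd = 113.9, S_ddd = 63.28
Terminal payoffs (K − S): max(-189.1, 0) = 0, max(-25.03, 0) = 0, max(66.09, 0) = 66.09, max(116.7, 0) = 116.7
Node uu (S = 273.4): continuation = 1/1.04·[0.4833·0.0000 + 0.5167·0.0000] = 0.0000; exercise value = 0.0000 ≤ continuation, so V_uu = 0.0000
Node ud (S = 151.9): continuation = 1/1.04·[0.4833·0.0000 + 0.5167·66.0938] = 32.8350; exercise value = 28.1250 ≤ continuation, so V_ud = 32.8350
Node dd (S = 84.38): continuation = 1/1.04·[0.4833·66.0938 + 0.5167·116.7188] = 88.7019; exercise value = 95.6250 > continuation, so V_dd = 95.6250 (exercise)
Node u (S = 202.5): continuation = 1/1.04·[0.4833·0.0000 + 0.5167·32.8350] = 16.3123; exercise value = 0.0000 ≤ continuation, so V_u = 16.3123
Node d (S = 112.5): continuation = 1/1.04·[0.4833·32.8350 + 0.5167·95.6250] = 62.7659; exercise value = 67.5000 > continuation, so V_d = 67.5000 (exercise)
Node 0 (S = 150): continuation = 1/1.04·[0.4833·16.3123 + 0.5167·67.5000] = 41.1147; exercise value = 30.0000 ≤ continuation, so V_0 = 41.1147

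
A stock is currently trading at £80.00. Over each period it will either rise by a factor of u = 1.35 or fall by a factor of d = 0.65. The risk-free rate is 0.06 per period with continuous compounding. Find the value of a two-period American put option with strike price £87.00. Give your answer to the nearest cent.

£17.18

Risk-neutral probability p = (e^0.06 − 0.65)/(1.35 − 0.65) = 0.4118/0.7000 = 0.5883
Terminal stock prices: S_uu = 145.8, S_ud = 70.2, S_dd = 33.8
Terminal payoffs (K − S): max(-58.8, 0) = 0, max(16.8, 0) = 16.8, max(53.2, 0) = 53.2
Node u (S = 108): continuation = e^(−0.06)·[0.5883·0.0000 + 0.4117·16.8000] = 6.5132; exercise value = 0.0000 ≤ continuation, so V_u = 6.5132
Node d (S = 52): continuation = e^(−0.06)·[0.5883·16.8000 + 0.4117·53.2000] = 29.9335; exercise value = 35.0000 > continuation, so V_d = 35.0000 (exercise)
Node 0 (S = 80): continuation = e^(−0.06)·[0.5883·6.5132 + 0.4117·35.0000] = 17.1779; exercise value = 7.0000 ≤ continuation, so V_0 = 17.1779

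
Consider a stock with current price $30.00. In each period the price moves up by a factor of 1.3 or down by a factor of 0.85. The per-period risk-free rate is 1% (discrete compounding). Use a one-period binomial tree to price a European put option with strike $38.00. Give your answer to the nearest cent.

$7.98

Risk-neutral probability p = (1 + 0.01 − 0.85)/(1.3 − 0.85) = 0.1600/0.4500 = 0.3556
Terminal stock prices: S_u = 39, S_d = 25.5
Terminal payoffs (K − S): max(-1, 0) = 0, max(12.5, 0) = 12.5
Node 0 (S = 30): V_0 = 1/1.01·[0.3556·0.0000 + 0.6444·12.5000] = 7.9758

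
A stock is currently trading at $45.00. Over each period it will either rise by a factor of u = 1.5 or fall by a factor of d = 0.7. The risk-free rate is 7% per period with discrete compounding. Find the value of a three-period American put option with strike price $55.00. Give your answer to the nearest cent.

Risk-neutral probability p = (1 + 0.07 − 0.7)/(1.5 − 0.7) = 0.3700/0.8000 = 0.4625
Terminal stock prices: S_uuu = 151.9, S_uud = 70.88, S_udd = 33.07, S_ddd = 15.43
Terminal payoffs (K − S): max(-96.88, 0) = 0, max(-15.88, 0) = 0, max(21.93, 0) = 21.93, max(39.57, 0) = 39.57
Node uu (S = 101.2): continuation = 1/1.07·[0.4625·0.0000 + 0.5375·0.0000] = 0.0000; exercise value = 0.0000 ≤ continuation, so V_uu = 0.0000
Node ud (S = 47.25): continuation = 1/1.07·[0.4625·0.0000 + 0.5375·21.9250] = 11.0137; exercise value = 7.7500 ≤ continuation, so V_ud = 11.0137
Node dd (S = 22.05): continuation = 1/1.07·[0.4625·21.9250 + 0.5375·39.5650] = 29.3519; exercise value = 32.9500 > continuation, so V_dd = 32.9500 (exercise)
Node u (S = 67.5): continuation = 1/1.07·[0.4625·0.0000 + 0.5375·11.0137] = 5.5326; exercise value = 0.0000 ≤ continuation, so V_u = 5.5326
Node d (S = 31.5): continuation = 1/1.07·[0.4625·11.0137 + 0.5375·32.9500] = 21.3126; exercise value = 23.5000 > continuation, so V_d = 23.5000 (exercise)
Node 0 (S = 45): continuation = 1/1.07·[0.4625·5.5326 + 0.5375·23.5000] = 14.1963; exercise value = 10.0000 ≤ continuation, so V_0 = 14.1963

$14.20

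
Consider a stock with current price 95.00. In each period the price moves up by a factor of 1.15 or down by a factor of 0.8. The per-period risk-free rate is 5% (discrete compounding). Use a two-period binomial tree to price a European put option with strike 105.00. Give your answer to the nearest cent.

9.79

Risk-neutral probability p = (1 + 0.05 − 0.8)/(1.15 − 0.8) = 0.2500/0.3500 = 0.7143
Terminal stock prices: S_uu = 125.6, S_ud = 87.4, S_dd = 60.8
Terminal payoffs (K − S): max(-20.64, 0) = 0, max(17.6, 0) = 17.6, max(44.2, 0) = 44.2
Node u (S = 109.2): V_u = 1/1.05·[0.7143·0.0000 + 0.2857·17.6000] = 4.7891
Node d (S = 76): V_d = 1/1.05·[0.7143·17.6000 + 0.2857·44.2000] = 24.0000
Node 0 (S = 95): V_0 = 1/1.05·[0.7143·4.7891 + 0.2857·24.0000] = 9.7885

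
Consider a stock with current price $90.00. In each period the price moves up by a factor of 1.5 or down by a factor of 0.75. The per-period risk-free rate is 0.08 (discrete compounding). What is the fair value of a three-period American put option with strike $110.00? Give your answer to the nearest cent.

Risk-neutral probability p = (1 + 0.08 − 0.75)/(1.5 − 0.75) = 0.3300/0.7500 = 0.4400
Terminal stock prices: S_uuu = 303.8, S_uud = 151.9, S_udd = 75.94, S_ddd = 37.97
Terminal payoffs (K − S): max(-193.8, 0) = 0, max(-41.88, 0) = 0, max(34.06, 0) = 34.06, max(72.03, 0) = 72.03
Node uu (S = 202.5): continuation = 1/1.08·[0.4400·0.0000 + 0.5600·0.0000] = 0.0000; exercise value = 0.0000 ≤ continuation, so V_uu = 0.0000
Node ud (S = 101.2): continuation = 1/1.08·[0.4400·0.0000 + 0.5600·34.0625] = 17.6620; exercise value = 8.7500 ≤ continuation, so V_ud = 17.6620
Node dd (S = 50.62): continuation = 1/1.08·[0.4400·34.0625 + 0.5600·72.0312] = 51.2269; exercise value = 59.3750 > continuation, so V_dd = 59.3750 (exercise)
Node u (S = 135): continuation = 1/1.08·[0.4400·0.0000 + 0.5600·17.6620] = 9.1581; exercise value = 0.0000 ≤ continuation, so V_u = 9.1581
Node d (S = 67.5): continuation = 1/1.08·[0.4400·17.6620 + 0.5600·59.3750] = 37.9827; exercise value = 42.5000 > continuation, so V_d = 42.5000 (exercise)
Node 0 (S = 90): continuation = 1/1.08·[0.4400·9.1581 + 0.5600·42.5000] = 25.7681; exercise value = 20.0000 ≤ continuation, so V_0 = 25.7681

$25.77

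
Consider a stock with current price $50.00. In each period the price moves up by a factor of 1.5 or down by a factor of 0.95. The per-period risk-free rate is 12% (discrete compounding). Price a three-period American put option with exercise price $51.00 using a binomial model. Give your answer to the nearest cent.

Risk-neutral probability p = (1 + 0.12 − 0.95)/(1.5 − 0.95) = 0.1700/0.5500 = 0.3091
Terminal stock prices: S_uuu = 168.8, S_uud = 106.9, S_udd = 67.69, S_ddd = 42.87
Terminal payoffs (K − S): max(-117.8, 0) = 0, max(-55.88, 0) = 0, max(-16.69, 0) = 0, max(8.131, 0) = 8.131
Node uu (S = 112.5): continuation = 1/1.12·[0.3091·0.0000 + 0.6909·0.0000] = 0.0000; exercise value = 0.0000 ≤ continuation, so V_uu = 0.0000
Node ud (S = 71.25): continuation = 1/1.12·[0.3091·0.0000 + 0.6909·0.0000] = 0.0000; exercise value = 0.0000 ≤ continuation, so V_ud = 0.0000
Node dd (S = 45.12): continuation = 1/1.12·[0.3091·0.0000 + 0.6909·8.1313] = 5.0160; exercise value = 5.8750 > continuation, so V_dd = 5.8750 (exercise)
Node u (S = 75): continuation = 1/1.12·[0.3091·0.0000 + 0.6909·0.0000] = 0.0000; exercise value = 0.0000 ≤ continuation, so V_u = 0.0000
Node d (S = 47.5): continuation = 1/1.12·[0.3091·0.0000 + 0.6909·5.8750] = 3.6242; exercise value = 3.5000 ≤ continuation, so V_d = 3.6242
Node 0 (S = 50): continuation = 1/1.12·[0.3091·0.0000 + 0.6909·3.6242] = 2.2357; exercise value = 1.0000 ≤ continuation, so V_0 = 2.2357

$2.24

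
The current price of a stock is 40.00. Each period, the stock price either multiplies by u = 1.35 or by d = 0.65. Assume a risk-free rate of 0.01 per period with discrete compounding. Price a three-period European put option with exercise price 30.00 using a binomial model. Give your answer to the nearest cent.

Risk-neutral probability p = (1 + 0.01 − 0.65)/(1.35 − 0.65) = 0.3600/0.7000 = 0.5143
Terminal stock prices: S_uuu = 98.42, S_uud = 47.39, S_udd = 22.82, S_ddd = 10.98
Terminal payoffs (K − S): max(-68.42, 0) = 0, max(-17.39, 0) = 0, max(7.185, 0) = 7.185, max(19.02, 0) = 19.02
Node uu (S = 72.9): V_uu = 1/1.01·[0.5143·0.0000 + 0.4857·0.0000] = 0.0000
Node ud (S = 35.1): V_ud = 1/1.01·[0.5143·0.0000 + 0.4857·7.1850] = 3.4553
Node dd (S = 16.9): V_dd = 1/1.01·[0.5143·7.1850 + 0.4857·19.0150] = 12.8030
Node u (S = 54): V_u = 1/1.01·[0.5143·0.0000 + 0.4857·3.4553] = 1.6617
Node d (S = 26): V_d = 1/1.01·[0.5143·3.4553 + 0.4857·12.8030] = 7.9164
Node 0 (S = 40): V_0 = 1/1.01·[0.5143·1.6617 + 0.4857·7.9164] = 4.6532

4.65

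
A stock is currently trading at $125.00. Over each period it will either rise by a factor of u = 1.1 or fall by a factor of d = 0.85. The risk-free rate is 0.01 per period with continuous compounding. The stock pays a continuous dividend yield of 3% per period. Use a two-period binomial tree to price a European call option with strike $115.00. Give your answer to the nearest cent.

Per-period risk-free factor R = e^0.01 = 1.0101; dividend-adjusted growth = e^(0.01−0.03) = 0.9802.
Risk-neutral probability p = (0.9802 − 0.85)/(1.1 − 0.85) = 0.1302/0.2500 = 0.5208
Terminal stock prices: S_uu = 151.3, S_ud = 116.9, S_dd = 90.31
Terminal payoffs (S − K): max(36.25, 0) = 36.25, max(1.875, 0) = 1.875, max(-24.69, 0) = 0
Node u (S = 137.5): V_u = e^(−0.01)·[0.5208·36.2500 + 0.4792·1.8750] = 19.5805
Node d (S = 106.2): V_d = e^(−0.01)·[0.5208·1.8750 + 0.4792·0.0000] = 0.9668
Node 0 (S = 125): V_0 = e^(−0.01)·[0.5208·19.5805 + 0.4792·0.9668] = 10.5546

$10.55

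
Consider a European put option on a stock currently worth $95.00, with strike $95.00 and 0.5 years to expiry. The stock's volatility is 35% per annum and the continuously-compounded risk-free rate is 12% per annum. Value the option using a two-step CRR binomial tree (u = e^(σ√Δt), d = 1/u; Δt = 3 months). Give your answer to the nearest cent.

$5.52

CRR parameters: u = e^(σ√Δt) = e^(0.35·√0.25) = 1.1912, d = 1/u = 0.8395
Per-period rate: rΔt = 0.12·0.25 = 0.03, so R = e^0.03 = 1.0305
Risk-neutral probability p = (e^0.03 − 0.8395)/(1.1912 − 0.8395) = 0.1910/0.3518 = 0.5429
Terminal stock prices: S_uu = 134.8, S_ud = 95, S_dd = 66.95
Terminal payoffs (K − S): max(-39.81, 0) = 0, max(0, 0) = 0, max(28.05, 0) = 28.05
Node u (S = 113.2): V_u = e^(−0.03)·[0.5429·0.0000 + 0.4571·0.0000] = 0.0000
Node d (S = 79.75): V_d = e^(−0.03)·[0.5429·0.0000 + 0.4571·28.0546] = 12.4439
Node 0 (S = 95): V_0 = e^(−0.03)·[0.5429·0.0000 + 0.4571·12.4439] = 5.5196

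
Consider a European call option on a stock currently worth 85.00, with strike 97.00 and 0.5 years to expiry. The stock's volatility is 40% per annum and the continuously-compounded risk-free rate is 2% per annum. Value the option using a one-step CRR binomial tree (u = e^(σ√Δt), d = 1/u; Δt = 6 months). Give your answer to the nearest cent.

6.99

CRR parameters: u = e^(σ√Δt) = e^(0.4·√0.5) = 1.3269, d = 1/u = 0.7536
Per-period rate: rΔt = 0.02·0.5 = 0.01, so R = e^0.01 = 1.0101
Risk-neutral probability p = (e^0.01 − 0.7536)/(1.3269 − 0.7536) = 0.2564/0.5733 = 0.4473
Terminal stock prices: S_u = 112.8, S_d = 64.06
Terminal payoffs (S − K): max(15.79, 0) = 15.79, max(-32.94, 0) = 0
Node 0 (S = 85): V_0 = e^(−0.01)·[0.4473·15.7862 + 0.5527·0.0000] = 6.9907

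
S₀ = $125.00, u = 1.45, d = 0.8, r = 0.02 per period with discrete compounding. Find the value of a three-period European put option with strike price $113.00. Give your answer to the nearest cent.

Risk-neutral probability p = (1 + 0.02 − 0.8)/(1.45 − 0.8) = 0.2200/0.6500 = 0.3385
Terminal stock prices: S_uuu = 381.1, S_uud = 210.2, S_udd = 116, S_ddd = 64
Terminal payoffs (K − S): max(-268.1, 0) = 0, max(-97.25, 0) = 0, max(-3, 0) = 0, max(49, 0) = 49
Node uu (S = 262.8): V_uu = 1/1.02·[0.3385·0.0000 + 0.6615·0.0000] = 0.0000
Node ud (S = 145): V_ud = 1/1.02·[0.3385·0.0000 + 0.6615·0.0000] = 0.0000
Node dd (S = 80): V_dd = 1/1.02·[0.3385·0.0000 + 0.6615·49.0000] = 31.7798
Node u (S = 181.2): V_u = 1/1.02·[0.3385·0.0000 + 0.6615·0.0000] = 0.0000
Node d (S = 100): V_d = 1/1.02·[0.3385·0.0000 + 0.6615·31.7798] = 20.6113
Node 0 (S = 125): V_0 = 1/1.02·[0.3385·0.0000 + 0.6615·20.6113] = 13.3678

$13.37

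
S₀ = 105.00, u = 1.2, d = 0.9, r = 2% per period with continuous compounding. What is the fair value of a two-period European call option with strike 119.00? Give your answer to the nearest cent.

4.97

Risk-neutral probability p = (e^0.02 − 0.9)/(1.2 − 0.9) = 0.1202/0.3000 = 0.4007
Terminal stock prices: S_uu = 151.2, S_ud = 113.4, S_dd = 85.05
Terminal payoffs (S − K): max(32.2, 0) = 32.2, max(-5.6, 0) = 0, max(-33.95, 0) = 0
Node u (S = 126): V_u = e^(−0.02)·[0.4007·32.2000 + 0.5993·0.0000] = 12.6461
Node d (S = 94.5): V_d = e^(−0.02)·[0.4007·0.0000 + 0.5993·0.0000] = 0.0000
Node 0 (S = 105): V_0 = e^(−0.02)·[0.4007·12.6461 + 0.5993·0.0000] = 4.9666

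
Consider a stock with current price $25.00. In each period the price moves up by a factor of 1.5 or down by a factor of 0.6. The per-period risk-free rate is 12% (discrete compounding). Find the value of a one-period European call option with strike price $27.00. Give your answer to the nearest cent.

Risk-neutral probability p = (1 + 0.12 − 0.6)/(1.5 − 0.6) = 0.5200/0.9000 = 0.5778
Terminal stock prices: S_u = 37.5, S_d = 15
Terminal payoffs (S − K): max(10.5, 0) = 10.5, max(-12, 0) = 0
Node 0 (S = 25): V_0 = 1/1.12·[0.5778·10.5000 + 0.4222·0.0000] = 5.4167

$5.42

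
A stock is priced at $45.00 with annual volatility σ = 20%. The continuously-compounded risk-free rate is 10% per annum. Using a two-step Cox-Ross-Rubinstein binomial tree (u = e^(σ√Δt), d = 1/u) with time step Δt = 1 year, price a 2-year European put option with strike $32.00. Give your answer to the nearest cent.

CRR parameters: u = e^(σ√Δt) = e^(0.2·√1) = 1.2214, d = 1/u = 0.8187
Per-period rate: rΔt = 0.1·1 = 0.1, so R = e^0.1 = 1.1052
Risk-neutral probability p = (e^0.1 − 0.8187)/(1.2214 − 0.8187) = 0.2864/0.4027 = 0.7113
Terminal stock prices: S_uu = 67.13, S_ud = 45, S_dd = 30.16
Terminal payoffs (K − S): max(-35.13, 0) = 0, max(-13, 0) = 0, max(1.836, 0) = 1.836
Node u (S = 54.96): V_u = e^(−0.1)·[0.7113·0.0000 + 0.2887·0.0000] = 0.0000
Node d (S = 36.84): V_d = e^(−0.1)·[0.7113·0.0000 + 0.2887·1.8356] = 0.4794
Node 0 (S = 45): V_0 = e^(−0.1)·[0.7113·0.0000 + 0.2887·0.4794] = 0.1252

$0.13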